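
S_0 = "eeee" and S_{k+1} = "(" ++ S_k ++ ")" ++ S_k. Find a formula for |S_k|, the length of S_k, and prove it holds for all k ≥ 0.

Claim: |S_k| = 6·2^k − 2.

Base case: |S_0| = 4, and 6·2^0 − 2 = 4.
Assume |S_j| = 6·2^j − 2.
Then |S_{j+1}| = 1 + |S_j| + 1 + |S_j| = 2|S_j| + 2 = 2(6·2^j − 2) + 2 = 6·2^{j+1} − 4 + 2 = 6·2^{j+1} − 2.
Hence |S_k| = 6·2^k − 2 for every k ≥ 0, by induction.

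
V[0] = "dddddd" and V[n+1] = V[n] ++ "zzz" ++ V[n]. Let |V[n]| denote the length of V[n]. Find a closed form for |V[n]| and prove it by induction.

Claim: |V[n]| = 9·2^n − 3.

Base case: |V[0]| = 6, and 9·2^0 − 3 = 6.
Assume |V[r]| = 9·2^r − 3.
Then |V[r+1]| = |V[r]| + 3 + |V[r]| = 2|V[r]| + 3 = 2(9·2^r − 3) + 3 = 9·2^{r+1} − 6 + 3 = 9·2^{r+1} − 3.
Hence |V[n]| = 9·2^n − 3 for every n ≥ 0, by induction.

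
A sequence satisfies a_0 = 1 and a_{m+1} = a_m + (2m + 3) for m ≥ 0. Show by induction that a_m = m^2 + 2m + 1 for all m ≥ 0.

Base case: a_0 = 1, and 0^2 + 2·0 + 1 = 1.
Assume a_j = j^2 + 2j + 1.
Then a_{j+1} = a_j + (2j + 3) = (j^2 + 2j + 1) + (2j + 3) = j^2 + 4j + 4,
and (j+1)^2 + 2·(j+1) + 1 = j^2 + 4j + 4.
By induction, a_m = m^2 + 2m + 1 for all m ≥ 0.

a_m = m^2 + 2m + 1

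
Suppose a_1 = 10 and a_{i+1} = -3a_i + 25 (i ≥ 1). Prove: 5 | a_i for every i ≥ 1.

Base case: a_1 = 10 = 5·2, so 5 | a_1.
Assume 5 | a_m, so a_m = 5t for some integer t.
Then a_{m+1} = -3a_m + 25 = -3·(5t) + 25 = 5(-3t + 5), so 5 | a_{m+1}.
Hence 5 | a_i for every i ≥ 1, by induction.

5 | a_i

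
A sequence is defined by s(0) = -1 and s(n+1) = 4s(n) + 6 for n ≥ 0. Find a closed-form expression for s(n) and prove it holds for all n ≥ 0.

Claim: s(n) = 4^n − 2.

Base case: s(0) = -1, and 4^0 − 2 = 1 − 2 = -1.
Assume s(k) = 4^k − 2 for some k ≥ 0.
Then s(k+1) = 4s(k) + 6 = 4·(4^k − 2) + 6 = 4^{k+1} − 8 + 6 = 4^{k+1} − 2.
This completes the inductive step, so s(n) = 4^n − 2 for all n ≥ 0.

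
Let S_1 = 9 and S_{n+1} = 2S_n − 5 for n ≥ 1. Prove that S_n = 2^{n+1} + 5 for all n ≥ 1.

Base case: S_1 = 9, and 2^{1+1} + 5 = 4 + 5 = 9.
Assume S_j = 2^{j+1} + 5 for some j ≥ 1.
Then S_{j+1} = 2S_j − 5 = 2·(2^{j+1} + 5) − 5 = 2^{j+2} + 10 − 5 = 2^{j+2} + 5.
Hence S_n = 2^{n+1} + 5 for every n ≥ 1, by induction.

S_n = 2^{n+1} + 5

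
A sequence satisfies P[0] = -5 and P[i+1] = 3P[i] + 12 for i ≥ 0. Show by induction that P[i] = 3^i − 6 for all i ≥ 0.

Base case: P[0] = -5, and 3^0 − 6 = 1 − 6 = -5.
Assume P[r] = 3^r − 6 for some r ≥ 0.
Then P[r+1] = 3P[r] + 12 = 3·(3^r − 6) + 12 = 3^{r+1} − 18 + 12 = 3^{r+1} − 6.
By induction, P[i] = 3^i − 6 for all i ≥ 0.

P[i] = 3^i − 6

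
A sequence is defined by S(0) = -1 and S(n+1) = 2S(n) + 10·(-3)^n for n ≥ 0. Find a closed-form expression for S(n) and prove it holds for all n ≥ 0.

Claim: S(n) = 2^n − 2·(-3)^n.

Base case: S(0) = -1, and 2^0 − 2·(-3)^0 = 1 − 2 = -1.
Assume S(m) = 2^m − 2·(-3)^m for some m ≥ 0.
Then S(m+1) = 2S(m) + 10·(-3)^m = 2·(2^m − 2·(-3)^m) + 10·(-3)^m = 2^{m+1} − 4·(-3)^m + 10·(-3)^m = 2^{m+1} + 6·(-3)^m = 2^{m+1} − 2·(-3)^{m+1}.
This completes the inductive step, so S(n) = 2^n − 2·(-3)^n for all n ≥ 0.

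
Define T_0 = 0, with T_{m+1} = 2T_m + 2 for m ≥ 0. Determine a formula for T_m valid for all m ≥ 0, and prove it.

Claim: T_m = 2^{m+1} − 2.

Base case: T_0 = 0, and 2^{0+1} − 2 = 2 − 2 = 0.
Assume T_r = 2^{r+1} − 2 for some r ≥ 0.
Then T_{r+1} = 2T_r + 2 = 2·(2^{r+1} − 2) + 2 = 2^{r+2} − 4 + 2 = 2^{r+2} − 2.
This completes the inductive step, so T_m = 2^{m+1} − 2 for all m ≥ 0.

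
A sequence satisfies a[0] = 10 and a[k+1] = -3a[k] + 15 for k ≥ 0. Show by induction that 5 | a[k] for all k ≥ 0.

Base case: a[0] = 10 = 5·2, so 5 | a[0].
Assume 5 | a[m], so a[m] = 5t for some integer t.
Then a[m+1] = -3a[m] + 15 = -3·(5t) + 15 = 5(-3t + 3), so 5 | a[m+1].
So the property holds for m+1, and by induction 5 | a[k] for all k ≥ 0.

5 | a[k]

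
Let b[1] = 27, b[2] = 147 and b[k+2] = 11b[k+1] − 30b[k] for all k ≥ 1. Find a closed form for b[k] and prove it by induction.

Claim: b[k] = 3·5^k + 2·6^k.

Base cases: b[1] = 27 and 3·5^1 + 2·6^1 = 27; b[2] = 147 and 3·5^2 + 2·6^2 = 147.
Assume b[j] = 3·5^j + 2·6^j for all 1 ≤ j ≤ r, where r ≥ 2.
Then b[r+1] = 11b[r] − 30b[r−1] = 11·(3·5^r + 2·6^r) − 30·(3·5^{r−1} + 2·6^{r−1}) = 3·(11·5 − 30)5^{r−1} + 2·(11·6 − 30)6^{r−1} = 75·5^{r−1} + 72·6^{r−1} = 3·5^{r+1} + 2·6^{r+1}.
This completes the inductive step, so b[k] = 3·5^k + 2·6^k for all k ≥ 1.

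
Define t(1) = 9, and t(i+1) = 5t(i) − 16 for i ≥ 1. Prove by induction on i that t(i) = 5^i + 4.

Base case: t(1) = 9, and 5^1 + 4 = 5 + 4 = 9.
Assume t(r) = 5^r + 4 for some r ≥ 1.
Then t(r+1) = 5t(r) − 16 = 5·(5^r + 4) − 16 = 5^{r+1} + 20 − 16 = 5^{r+1} + 4.
By induction, t(i) = 5^i + 4 for all i ≥ 1.

t(i) = 5^i + 4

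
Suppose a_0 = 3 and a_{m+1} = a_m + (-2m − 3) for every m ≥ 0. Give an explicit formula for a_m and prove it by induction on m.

Claim: a_m = -m^2 − 2m + 3.

Base case: a_0 = 3, and -0^2 − 2·0 + 3 = 3.
Assume a_r = -r^2 − 2r + 3.
Then a_{r+1} = a_r + (-2r − 3) = (-r^2 − 2r + 3) + (-2r − 3) = -r^2 − 4r,
and -(r+1)^2 − 2·(r+1) + 3 = -r^2 − 4r.
This completes the inductive step, so a_m = -m^2 − 2m + 3 for all m ≥ 0.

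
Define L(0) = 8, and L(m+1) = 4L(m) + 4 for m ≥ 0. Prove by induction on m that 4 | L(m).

Base case: L(0) = 8 = 4·2, so 4 | L(0).
Assume 4 | L(r), so L(r) = 4t for some integer t.
Then L(r+1) = 4L(r) + 4 = 4·(4t) + 4 = 4(4t + 1), so 4 | L(r+1).
This completes the inductive step, so 4 | L(m) for all m ≥ 0.

4 | L(m)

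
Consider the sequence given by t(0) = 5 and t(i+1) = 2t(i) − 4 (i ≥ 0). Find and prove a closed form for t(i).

Claim: t(i) = 2^i + 4.

Base case: t(0) = 5, and 2^0 + 4 = 1 + 4 = 5.
Assume t(j) = 2^j + 4 for some j ≥ 0.
Then t(j+1) = 2t(j) − 4 = 2·(2^j + 4) − 4 = 2^{j+1} + 8 − 4 = 2^{j+1} + 4.
Hence t(i) = 2^i + 4 for every i ≥ 0, by induction.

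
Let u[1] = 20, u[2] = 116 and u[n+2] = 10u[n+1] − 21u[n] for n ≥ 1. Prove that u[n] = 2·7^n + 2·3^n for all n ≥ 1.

Base cases: u[1] = 20 and 2·7^1 + 2·3^1 = 20; u[2] = 116 and 2·7^2 + 2·3^2 = 116.
Assume u[i] = 2·7^i + 2·3^i for all 1 ≤ i ≤ j, where j ≥ 2.
Then u[j+1] = 10u[j] − 21u[j−1] = 10·(2·7^j + 2·3^j) − 21·(2·7^{j−1} + 2·3^{j−1}) = 2·(10·7 − 21)7^{j−1} + 2·(10·3 − 21)3^{j−1} = 98·7^{j−1} + 18·3^{j−1} = 2·7^{j+1} + 2·3^{j+1}.
So the formula holds for j+1, and by strong induction u[n] = 2·7^n + 2·3^n for all n ≥ 1.

u[n] = 2·7^n + 2·3^n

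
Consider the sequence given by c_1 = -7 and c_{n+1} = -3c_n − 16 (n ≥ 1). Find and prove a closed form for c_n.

Claim: c_n = (-3)^n − 4.

Base case: c_1 = -7, and (-3)^1 − 4 = -3 − 4 = -7.
Assume c_k = (-3)^k − 4 for some k ≥ 1.
Then c_{k+1} = -3c_k − 16 = -3·((-3)^k − 4) − 16 = -3·(-3)^k + 12 − 16 = (-3)^{k+1} − 4.
So the formula holds for k+1, and by induction c_n = (-3)^n − 4 for all n ≥ 1.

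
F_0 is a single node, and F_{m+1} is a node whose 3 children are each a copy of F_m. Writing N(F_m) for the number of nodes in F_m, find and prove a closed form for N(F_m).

Claim: N(F_m) = (3^{m+1} − 1)/2.

Base case: N(F_0) = 1, and (3^{0+1} − 1)/2 = 1.
Assume N(F_j) = (3^{j+1} − 1)/2.
Then N(F_{j+1}) = 1 + 3N(F_j) = 1 + 3·(3^{j+1} − 1)/2 = 1 + (3^{j+2} − 3)/2 = (2 + 3^{j+2} − 3)/2 = (3^{j+2} − 1)/2.
This completes the inductive step, so N(F_m) = (3^{m+1} − 1)/2 for all m ≥ 0.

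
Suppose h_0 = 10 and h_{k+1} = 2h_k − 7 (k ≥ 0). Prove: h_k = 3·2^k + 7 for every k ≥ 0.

Base case: h_0 = 10, and 3·2^0 + 7 = 3 + 7 = 10.
Assume h_r = 3·2^r + 7 for some r ≥ 0.
Then h_{r+1} = 2h_r − 7 = 2·(3·2^r + 7) − 7 = 6·2^r + 14 − 7 = 3·2^{r+1} + 7.
This completes the inductive step, so h_k = 3·2^k + 7 for all k ≥ 0.

h_k = 3·2^k + 7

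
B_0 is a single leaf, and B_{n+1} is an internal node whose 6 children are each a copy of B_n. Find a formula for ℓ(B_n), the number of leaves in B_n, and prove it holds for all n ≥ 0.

Claim: ℓ(B_n) = 6^n.

Base case: ℓ(B_0) = 1, and 6^0 = 1.
Assume ℓ(B_r) = 6^r.
Then ℓ(B_{r+1}) = 6·ℓ(B_r) = 6·6^r = 6^{r+1}.
So the formula holds for r+1, and by induction ℓ(B_n) = 6^n for all n ≥ 0.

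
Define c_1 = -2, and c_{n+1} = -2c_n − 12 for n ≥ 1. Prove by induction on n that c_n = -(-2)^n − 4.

Base case: c_1 = -2, and -(-2)^1 − 4 = 2 − 4 = -2.
Assume c_r = -(-2)^r − 4 for some r ≥ 1.
Then c_{r+1} = -2c_r − 12 = -2·(-(-2)^r − 4) − 12 = 2·(-2)^r + 8 − 12 = -(-2)^{r+1} − 4.
This completes the inductive step, so c_n = -(-2)^n − 4 for all n ≥ 1.

c_n = -(-2)^n − 4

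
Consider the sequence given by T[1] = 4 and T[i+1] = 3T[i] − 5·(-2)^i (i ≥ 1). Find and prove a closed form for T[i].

Claim: T[i] = 2·3^i + (-2)^i.

Base case: T[1] = 4, and 2·3^1 + (-2)^1 = 6 − 2 = 4.
Assume T[k] = 2·3^k + (-2)^k for some k ≥ 1.
Then T[k+1] = 3T[k] − 5·(-2)^k = 3·(2·3^k + (-2)^k) − 5·(-2)^k = 2·3^{k+1} + 3·(-2)^k − 5·(-2)^k = 2·3^{k+1} − 2·(-2)^k = 2·3^{k+1} + (-2)^{k+1}.
Hence T[i] = 2·3^i + (-2)^i for every i ≥ 1, by induction.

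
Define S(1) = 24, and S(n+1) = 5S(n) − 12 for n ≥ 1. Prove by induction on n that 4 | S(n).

Base case: S(1) = 24 = 4·6, so 4 | S(1).
Assume 4 | S(r), so S(r) = 4t for some integer t.
Then S(r+1) = 5S(r) − 12 = 5·(4t) − 12 = 4(5t − 3), so 4 | S(r+1).
So the property holds for r+1, and by induction 4 | S(n) for all n ≥ 1.

4 | S(n)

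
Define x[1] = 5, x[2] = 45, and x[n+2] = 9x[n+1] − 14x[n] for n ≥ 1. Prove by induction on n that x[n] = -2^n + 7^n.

Base cases: x[1] = 5 and -2^1 + 7^1 = 5; x[2] = 45 and -2^2 + 7^2 = 45.
Assume x[j] = -2^j + 7^j for all 1 ≤ j ≤ r, where r ≥ 2.
Then x[r+1] = 9x[r] − 14x[r−1] = 9·(-2^r + 7^r) − 14·(-2^{r−1} + 7^{r−1}) = -(9·2 − 14)2^{r−1} + (9·7 − 14)7^{r−1} = -4·2^{r−1} + 49·7^{r−1} = -2^{r+1} + 7^{r+1}.
So the formula holds for r+1, and by strong induction x[n] = -2^n + 7^n for all n ≥ 1.

x[n] = -2^n + 7^n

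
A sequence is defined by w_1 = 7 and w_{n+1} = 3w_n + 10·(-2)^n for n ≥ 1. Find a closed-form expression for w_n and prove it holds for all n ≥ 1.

Claim: w_n = 3^n − 2·(-2)^n.

Base case: w_1 = 7, and 3^1 − 2·(-2)^1 = 3 + 4 = 7.
Assume w_k = 3^k − 2·(-2)^k for some k ≥ 1.
Then w_{k+1} = 3w_k + 10·(-2)^k = 3·(3^k − 2·(-2)^k) + 10·(-2)^k = 3^{k+1} − 6·(-2)^k + 10·(-2)^k = 3^{k+1} + 4·(-2)^k = 3^{k+1} − 2·(-2)^{k+1}.
By induction, w_n = 3^n − 2·(-2)^n for all n ≥ 1.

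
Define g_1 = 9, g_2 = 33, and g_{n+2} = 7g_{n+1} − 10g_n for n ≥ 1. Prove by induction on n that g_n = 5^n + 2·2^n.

Base cases: g_1 = 9 and 5^1 + 2·2^1 = 9; g_2 = 33 and 5^2 + 2·2^2 = 33.
Assume g_i = 5^i + 2·2^i for all 1 ≤ i ≤ j, where j ≥ 2.
Then g_{j+1} = 7g_j − 10g_{j−1} = 7·(5^j + 2·2^j) − 10·(5^{j−1} + 2·2^{j−1}) = (7·5 − 10)5^{j−1} + 2·(7·2 − 10)2^{j−1} = 25·5^{j−1} + 8·2^{j−1} = 5^{j+1} + 2·2^{j+1}.
Hence g_n = 5^n + 2·2^n for every n ≥ 1, by strong induction.

g_n = 5^n + 2·2^n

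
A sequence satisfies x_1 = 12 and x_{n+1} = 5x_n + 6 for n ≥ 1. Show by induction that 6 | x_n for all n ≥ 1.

Base case: x_1 = 12 = 6·2, so 6 | x_1.
Assume 6 | x_m, so x_m = 6t for some integer t.
Then x_{m+1} = 5x_m + 6 = 5·(6t) + 6 = 6(5t + 1), so 6 | x_{m+1}.
By induction, 6 | x_n for all n ≥ 1.

6 | x_n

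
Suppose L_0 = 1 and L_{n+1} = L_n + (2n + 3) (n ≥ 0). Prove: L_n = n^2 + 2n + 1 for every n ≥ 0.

Base case: L_0 = 1, and 0^2 + 2·0 + 1 = 1.
Assume L_r = r^2 + 2r + 1.
Then L_{r+1} = L_r + (2r + 3) = (r^2 + 2r + 1) + (2r + 3) = r^2 + 4r + 4,
and (r+1)^2 + 2·(r+1) + 1 = r^2 + 4r + 4.
This completes the inductive step, so L_n = n^2 + 2n + 1 for all n ≥ 0.

L_n = n^2 + 2n + 1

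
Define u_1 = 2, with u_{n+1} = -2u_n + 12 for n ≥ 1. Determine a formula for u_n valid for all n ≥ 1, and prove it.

Claim: u_n = (-2)^n + 4.

Base case: u_1 = 2, and (-2)^1 + 4 = -2 + 4 = 2.
Assume u_k = (-2)^k + 4 for some k ≥ 1.
Then u_{k+1} = -2u_k + 12 = -2·((-2)^k + 4) + 12 = -2·(-2)^k − 8 + 12 = (-2)^{k+1} + 4.
By induction, u_n = (-2)^n + 4 for all n ≥ 1.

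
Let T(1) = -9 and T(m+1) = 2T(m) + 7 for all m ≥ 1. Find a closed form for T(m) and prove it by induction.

Claim: T(m) = -2^m − 7.

Base case: T(1) = -9, and -2^1 − 7 = -2 − 7 = -9.
Assume T(j) = -2^j − 7 for some j ≥ 1.
Then T(j+1) = 2T(j) + 7 = 2·(-2^j − 7) + 7 = -2^{j+1} − 14 + 7 = -2^{j+1} − 7.
So the formula holds for j+1, and by induction T(m) = -2^m − 7 for all m ≥ 1.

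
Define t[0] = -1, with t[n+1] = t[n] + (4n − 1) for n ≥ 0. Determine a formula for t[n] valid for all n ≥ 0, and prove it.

Claim: t[n] = 2n^2 − 3n − 1.

Base case: t[0] = -1, and 2·0^2 − 3·0 − 1 = -1.
Assume t[m] = 2m^2 − 3m − 1.
Then t[m+1] = t[m] + (4m − 1) = (2m^2 − 3m − 1) + (4m − 1) = 2m^2 + m − 2,
and 2·(m+1)^2 − 3·(m+1) − 1 = 2m^2 + m − 2.
By induction, t[n] = 2n^2 − 3n − 1 for all n ≥ 0.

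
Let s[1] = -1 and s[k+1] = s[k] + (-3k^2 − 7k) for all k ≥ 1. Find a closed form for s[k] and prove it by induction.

Claim: s[k] = -k^3 − 2k^2 + 3k − 1.

Base case: s[1] = -1, and -1^3 − 2·1^2 + 3·1 − 1 = -1.
Assume s[r] = -r^3 − 2r^2 + 3r − 1.
Then s[r+1] = s[r] + (-3r^2 − 7r) = (-r^3 − 2r^2 + 3r − 1) + (-3r^2 − 7r) = -r^3 − 5r^2 − 4r − 1,
and -(r+1)^3 − 2·(r+1)^2 + 3·(r+1) − 1 = -r^3 − 5r^2 − 4r − 1.
Hence s[k] = -k^3 − 2k^2 + 3k − 1 for every k ≥ 1, by induction.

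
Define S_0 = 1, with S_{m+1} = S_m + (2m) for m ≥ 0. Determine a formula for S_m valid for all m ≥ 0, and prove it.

Claim: S_m = m^2 − m + 1.

Base case: S_0 = 1, and 0^2 − 0 + 1 = 1.
Assume S_r = r^2 − r + 1.
Then S_{r+1} = S_r + (2r) = (r^2 − r + 1) + (2r) = r^2 + r + 1,
and (r+1)^2 − (r+1) + 1 = r^2 + r + 1.
By induction, S_m = m^2 − m + 1 for all m ≥ 0.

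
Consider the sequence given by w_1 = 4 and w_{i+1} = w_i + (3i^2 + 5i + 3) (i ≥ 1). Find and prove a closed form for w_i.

Claim: w_i = i^3 + i^2 + i + 1.

Base case: w_1 = 4, and 1^3 + 1^2 + 1 + 1 = 4.
Assume w_k = k^3 + k^2 + k + 1.
Then w_{k+1} = w_k + (3k^2 + 5k + 3) = (k^3 + k^2 + k + 1) + (3k^2 + 5k + 3) = k^3 + 4k^2 + 6k + 4,
and (k+1)^3 + (k+1)^2 + (k+1) + 1 = k^3 + 4k^2 + 6k + 4.
This completes the inductive step, so w_i = i^3 + i^2 + i + 1 for all i ≥ 1.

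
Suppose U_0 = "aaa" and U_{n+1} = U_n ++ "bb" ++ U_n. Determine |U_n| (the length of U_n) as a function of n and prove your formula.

Claim: |U_n| = 5·2^n − 2.

Base case: |U_0| = 3, and 5·2^0 − 2 = 3.
Assume |U_k| = 5·2^k − 2.
Then |U_{k+1}| = |U_k| + 2 + |U_k| = 2|U_k| + 2 = 2(5·2^k − 2) + 2 = 5·2^{k+1} − 4 + 2 = 5·2^{k+1} − 2.
So the formula holds for k+1, and by induction |U_n| = 5·2^n − 2 for all n ≥ 0.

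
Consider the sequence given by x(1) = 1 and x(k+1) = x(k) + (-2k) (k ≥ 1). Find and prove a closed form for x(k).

Claim: x(k) = -k^2 + k + 1.

Base case: x(1) = 1, and -1^2 + 1 + 1 = 1.
Assume x(r) = -r^2 + r + 1.
Then x(r+1) = x(r) + (-2r) = (-r^2 + r + 1) + (-2r) = -r^2 − r + 1,
and -(r+1)^2 + (r+1) + 1 = -r^2 − r + 1.
By induction, x(k) = -k^2 + k + 1 for all k ≥ 1.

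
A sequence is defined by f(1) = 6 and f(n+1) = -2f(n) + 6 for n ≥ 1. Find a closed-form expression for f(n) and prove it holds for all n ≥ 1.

Claim: f(n) = -2·(-2)^n + 2.

Base case: f(1) = 6, and -2·(-2)^1 + 2 = 4 + 2 = 6.
Assume f(j) = -2·(-2)^j + 2 for some j ≥ 1.
Then f(j+1) = -2f(j) + 6 = -2·(-2·(-2)^j + 2) + 6 = 4·(-2)^j − 4 + 6 = -2·(-2)^{j+1} + 2.
By induction, f(n) = -2·(-2)^n + 2 for all n ≥ 1.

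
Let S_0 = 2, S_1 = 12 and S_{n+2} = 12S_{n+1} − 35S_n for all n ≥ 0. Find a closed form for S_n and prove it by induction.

Claim: S_n = 7^n + 5^n.

Base cases: S_0 = 2 and 7^0 + 5^0 = 2; S_1 = 12 and 7^1 + 5^1 = 12.
Assume S_j = 7^j + 5^j for all 0 ≤ j ≤ m, where m ≥ 1.
Then S_{m+1} = 12S_m − 35S_{m−1} = 12·(7^m + 5^m) − 35·(7^{m−1} + 5^{m−1}) = (12·7 − 35)7^{m−1} + (12·5 − 35)5^{m−1} = 49·7^{m−1} + 25·5^{m−1} = 7^{m+1} + 5^{m+1}.
So the formula holds for m+1, and by strong induction S_n = 7^n + 5^n for all n ≥ 0.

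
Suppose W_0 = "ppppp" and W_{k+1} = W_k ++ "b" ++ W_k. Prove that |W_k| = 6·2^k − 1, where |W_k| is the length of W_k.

Base case: |W_0| = 5, and 6·2^0 − 1 = 5.
Assume |W_r| = 6·2^r − 1.
Then |W_{r+1}| = |W_r| + 1 + |W_r| = 2|W_r| + 1 = 2(6·2^r − 1) + 1 = 6·2^{r+1} − 2 + 1 = 6·2^{r+1} − 1.
This completes the inductive step, so |W_k| = 6·2^k − 1 for all k ≥ 0.

|W_k| = 6·2^k − 1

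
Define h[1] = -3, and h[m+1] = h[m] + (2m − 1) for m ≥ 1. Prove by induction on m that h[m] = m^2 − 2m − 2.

Base case: h[1] = -3, and 1^2 − 2·1 − 2 = -3.
Assume h[r] = r^2 − 2r − 2.
Then h[r+1] = h[r] + (2r − 1) = (r^2 − 2r − 2) + (2r − 1) = r^2 − 3,
and (r+1)^2 − 2·(r+1) − 2 = r^2 − 3.
Hence h[m] = m^2 − 2m − 2 for every m ≥ 1, by induction.

h[m] = m^2 − 2m − 2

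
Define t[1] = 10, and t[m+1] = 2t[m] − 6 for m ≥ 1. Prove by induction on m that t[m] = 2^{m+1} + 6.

Base case: t[1] = 10, and 2^{1+1} + 6 = 4 + 6 = 10.
Assume t[r] = 2^{r+1} + 6 for some r ≥ 1.
Then t[r+1] = 2t[r] − 6 = 2·(2^{r+1} + 6) − 6 = 2^{r+2} + 12 − 6 = 2^{r+2} + 6.
Hence t[m] = 2^{m+1} + 6 for every m ≥ 1, by induction.

t[m] = 2^{m+1} + 6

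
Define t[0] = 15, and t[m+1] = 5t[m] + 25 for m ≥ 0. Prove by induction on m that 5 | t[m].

Base case: t[0] = 15 = 5·3, so 5 | t[0].
Assume 5 | t[j], so t[j] = 5s for some integer s.
Then t[j+1] = 5t[j] + 25 = 5·(5s) + 25 = 5(5s + 5), so 5 | t[j+1].
Hence 5 | t[m] for every m ≥ 0, by induction.

5 | t[m]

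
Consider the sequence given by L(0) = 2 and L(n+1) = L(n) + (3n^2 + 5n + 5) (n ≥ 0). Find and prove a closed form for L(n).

Claim: L(n) = n^3 + n^2 + 3n + 2.

Base case: L(0) = 2, and 0^3 + 0^2 + 3·0 + 2 = 2.
Assume L(r) = r^3 + r^2 + 3r + 2.
Then L(r+1) = L(r) + (3r^2 + 5r + 5) = (r^3 + r^2 + 3r + 2) + (3r^2 + 5r + 5) = r^3 + 4r^2 + 8r + 7,
and (r+1)^3 + (r+1)^2 + 3·(r+1) + 2 = r^3 + 4r^2 + 8r + 7.
Hence L(n) = n^3 + n^2 + 3n + 2 for every n ≥ 0, by induction.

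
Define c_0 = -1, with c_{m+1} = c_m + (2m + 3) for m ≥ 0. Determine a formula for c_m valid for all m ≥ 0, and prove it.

Claim: c_m = m^2 + 2m − 1.

Base case: c_0 = -1, and 0^2 + 2·0 − 1 = -1.
Assume c_j = j^2 + 2j − 1.
Then c_{j+1} = c_j + (2j + 3) = (j^2 + 2j − 1) + (2j + 3) = j^2 + 4j + 2,
and (j+1)^2 + 2·(j+1) − 1 = j^2 + 4j + 2.
By induction, c_m = m^2 + 2m − 1 for all m ≥ 0.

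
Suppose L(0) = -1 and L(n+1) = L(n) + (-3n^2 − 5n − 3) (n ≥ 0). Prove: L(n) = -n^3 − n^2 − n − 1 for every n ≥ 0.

Base case: L(0) = -1, and -0^3 − 0^2 − 0 − 1 = -1.
Assume L(r) = -r^3 − r^2 − r − 1.
Then L(r+1) = L(r) + (-3r^2 − 5r − 3) = (-r^3 − r^2 − r − 1) + (-3r^2 − 5r − 3) = -r^3 − 4r^2 − 6r − 4,
and -(r+1)^3 − (r+1)^2 − (r+1) − 1 = -r^3 − 4r^2 − 6r − 4.
By induction, L(n) = -n^3 − n^2 − n − 1 for all n ≥ 0.

L(n) = -n^3 − n^2 − n − 1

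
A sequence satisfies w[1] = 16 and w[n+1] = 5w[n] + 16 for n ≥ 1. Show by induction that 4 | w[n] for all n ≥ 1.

Base case: w[1] = 16 = 4·4, so 4 | w[1].
Assume 4 | w[j], so w[j] = 4t for some integer t.
Then w[j+1] = 5w[j] + 16 = 5·(4t) + 16 = 4(5t + 4), so 4 | w[j+1].
So the property holds for j+1, and by induction 4 | w[n] for all n ≥ 1.

4 | w[n]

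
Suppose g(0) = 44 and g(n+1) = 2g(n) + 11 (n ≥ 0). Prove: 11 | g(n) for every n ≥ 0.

Base case: g(0) = 44 = 11·4, so 11 | g(0).
Assume 11 | g(r), so g(r) = 11t for some integer t.
Then g(r+1) = 2g(r) + 11 = 2·(11t) + 11 = 11(2t + 1), so 11 | g(r+1).
By induction, 11 | g(n) for all n ≥ 0.

11 | g(n)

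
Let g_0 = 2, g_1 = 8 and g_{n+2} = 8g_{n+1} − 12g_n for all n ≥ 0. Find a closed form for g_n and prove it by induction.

Claim: g_n = 2^n + 6^n.

Base cases: g_0 = 2 and 2^0 + 6^0 = 2; g_1 = 8 and 2^1 + 6^1 = 8.
Assume g_j = 2^j + 6^j for all 0 ≤ j ≤ m, where m ≥ 1.
Then g_{m+1} = 8g_m − 12g_{m−1} = 8·(2^m + 6^m) − 12·(2^{m−1} + 6^{m−1}) = (8·2 − 12)2^{m−1} + (8·6 − 12)6^{m−1} = 4·2^{m−1} + 36·6^{m−1} = 2^{m+1} + 6^{m+1}.
This completes the inductive step, so g_n = 2^n + 6^n for all n ≥ 0.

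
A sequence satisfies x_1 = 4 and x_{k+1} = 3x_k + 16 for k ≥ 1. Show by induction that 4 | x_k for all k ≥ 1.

Base case: x_1 = 4 = 4·1, so 4 | x_1.
Assume 4 | x_j, so x_j = 4t for some integer t.
Then x_{j+1} = 3x_j + 16 = 3·(4t) + 16 = 4(3t + 4), so 4 | x_{j+1}.
Hence 4 | x_k for every k ≥ 1, by induction.

4 | x_k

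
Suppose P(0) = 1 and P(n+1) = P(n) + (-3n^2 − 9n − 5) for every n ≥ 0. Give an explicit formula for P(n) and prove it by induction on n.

Claim: P(n) = -n^3 − 3n^2 − n + 1.

Base case: P(0) = 1, and -0^3 − 3·0^2 − 0 + 1 = 1.
Assume P(k) = -k^3 − 3k^2 − k + 1.
Then P(k+1) = P(k) + (-3k^2 − 9k − 5) = (-k^3 − 3k^2 − k + 1) + (-3k^2 − 9k − 5) = -k^3 − 6k^2 − 10k − 4,
and -(k+1)^3 − 3·(k+1)^2 − (k+1) + 1 = -k^3 − 6k^2 − 10k − 4.
Hence P(n) = -n^3 − 3n^2 − n + 1 for every n ≥ 0, by induction.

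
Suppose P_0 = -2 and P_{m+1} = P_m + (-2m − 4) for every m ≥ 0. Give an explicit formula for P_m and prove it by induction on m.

Claim: P_m = -m^2 − 3m − 2.

Base case: P_0 = -2, and -0^2 − 3·0 − 2 = -2.
Assume P_k = -k^2 − 3k − 2.
Then P_{k+1} = P_k + (-2k − 4) = (-k^2 − 3k − 2) + (-2k − 4) = -k^2 − 5k − 6,
and -(k+1)^2 − 3·(k+1) − 2 = -k^2 − 5k − 6.
Hence P_m = -m^2 − 3m − 2 for every m ≥ 0, by induction.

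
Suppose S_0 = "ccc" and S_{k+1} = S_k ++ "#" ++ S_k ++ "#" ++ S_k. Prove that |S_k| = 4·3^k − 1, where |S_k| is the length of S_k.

Base case: |S_0| = 3, and 4·3^0 − 1 = 3.
Assume |S_j| = 4·3^j − 1.
Then |S_{j+1}| = 3|S_j| + 2 = 3(4·3^j − 1) + 2 = 4·3^{j+1} − 3 + 2 = 4·3^{j+1} − 1.
So the formula holds for j+1, and by induction |S_k| = 4·3^k − 1 for all k ≥ 0.

|S_k| = 4·3^k − 1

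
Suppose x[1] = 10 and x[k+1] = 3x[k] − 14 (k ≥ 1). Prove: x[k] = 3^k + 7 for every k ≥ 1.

Base case: x[1] = 10, and 3^1 + 7 = 3 + 7 = 10.
Assume x[r] = 3^r + 7 for some r ≥ 1.
Then x[r+1] = 3x[r] − 14 = 3·(3^r + 7) − 14 = 3^{r+1} + 21 − 14 = 3^{r+1} + 7.
Hence x[k] = 3^k + 7 for every k ≥ 1, by induction.

x[k] = 3^k + 7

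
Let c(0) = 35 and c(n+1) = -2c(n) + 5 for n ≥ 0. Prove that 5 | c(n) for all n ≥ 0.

Base case: c(0) = 35 = 5·7, so 5 | c(0).
Assume 5 | c(j), so c(j) = 5t for some integer t.
Then c(j+1) = -2c(j) + 5 = -2·(5t) + 5 = 5(-2t + 1), so 5 | c(j+1).
This completes the inductive step, so 5 | c(n) for all n ≥ 0.

5 | c(n)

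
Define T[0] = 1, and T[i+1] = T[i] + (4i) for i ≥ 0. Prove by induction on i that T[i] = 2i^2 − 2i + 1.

Base case: T[0] = 1, and 2·0^2 − 2·0 + 1 = 1.
Assume T[k] = 2k^2 − 2k + 1.
Then T[k+1] = T[k] + (4k) = (2k^2 − 2k + 1) + (4k) = 2k^2 + 2k + 1,
and 2·(k+1)^2 − 2·(k+1) + 1 = 2k^2 + 2k + 1.
This completes the inductive step, so T[i] = 2i^2 − 2i + 1 for all i ≥ 0.

T[i] = 2i^2 − 2i + 1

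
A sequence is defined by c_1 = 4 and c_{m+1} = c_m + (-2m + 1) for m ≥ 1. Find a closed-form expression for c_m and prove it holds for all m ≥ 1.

Claim: c_m = -m^2 + 2m + 3.

Base case: c_1 = 4, and -1^2 + 2·1 + 3 = 4.
Assume c_r = -r^2 + 2r + 3.
Then c_{r+1} = c_r + (-2r + 1) = (-r^2 + 2r + 3) + (-2r + 1) = -r^2 + 4,
and -(r+1)^2 + 2·(r+1) + 3 = -r^2 + 4.
This completes the inductive step, so c_m = -m^2 + 2m + 3 for all m ≥ 1.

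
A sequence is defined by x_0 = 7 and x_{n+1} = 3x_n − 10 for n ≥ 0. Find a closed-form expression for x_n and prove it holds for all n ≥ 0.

Claim: x_n = 2·3^n + 5.

Base case: x_0 = 7, and 2·3^0 + 5 = 2 + 5 = 7.
Assume x_m = 2·3^m + 5 for some m ≥ 0.
Then x_{m+1} = 3x_m − 10 = 3·(2·3^m + 5) − 10 = 6·3^m + 15 − 10 = 2·3^{m+1} + 5.
Hence x_n = 2·3^n + 5 for every n ≥ 0, by induction.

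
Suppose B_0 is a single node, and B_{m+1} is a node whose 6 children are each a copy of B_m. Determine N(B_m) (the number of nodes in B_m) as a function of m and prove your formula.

Claim: N(B_m) = (6^{m+1} − 1)/5.

Base case: N(B_0) = 1, and (6^{0+1} − 1)/5 = 1.
Assume N(B_j) = (6^{j+1} − 1)/5.
Then N(B_{j+1}) = 1 + 6N(B_j) = 1 + 6·(6^{j+1} − 1)/5 = 1 + (6^{j+2} − 6)/5 = (5 + 6^{j+2} − 6)/5 = (6^{j+2} − 1)/5.
Hence N(B_m) = (6^{m+1} − 1)/5 for every m ≥ 0, by induction.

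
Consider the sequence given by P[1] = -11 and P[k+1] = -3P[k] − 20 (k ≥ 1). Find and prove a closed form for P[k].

Claim: P[k] = 2·(-3)^k − 5.

Base case: P[1] = -11, and 2·(-3)^1 − 5 = -6 − 5 = -11.
Assume P[r] = 2·(-3)^r − 5 for some r ≥ 1.
Then P[r+1] = -3P[r] − 20 = -3·(2·(-3)^r − 5) − 20 = -6·(-3)^r + 15 − 20 = 2·(-3)^{r+1} − 5.
Hence P[k] = 2·(-3)^k − 5 for every k ≥ 1, by induction.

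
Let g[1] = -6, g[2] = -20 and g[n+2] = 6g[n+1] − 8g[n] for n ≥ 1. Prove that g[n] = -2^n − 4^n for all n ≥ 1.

Base cases: g[1] = -6 and -2^1 − 4^1 = -6; g[2] = -20 and -2^2 − 4^2 = -20.
Assume g[i] = -2^i − 4^i for all 1 ≤ i ≤ j, where j ≥ 2.
Then g[j+1] = 6g[j] − 8g[j−1] = 6·(-2^j − 4^j) − 8·(-2^{j−1} − 4^{j−1}) = -(6·2 − 8)2^{j−1} − (6·4 − 8)4^{j−1} = -4·2^{j−1} − 16·4^{j−1} = -2^{j+1} − 4^{j+1}.
Hence g[n] = -2^n − 4^n for every n ≥ 1, by strong induction.

g[n] = -2^n − 4^n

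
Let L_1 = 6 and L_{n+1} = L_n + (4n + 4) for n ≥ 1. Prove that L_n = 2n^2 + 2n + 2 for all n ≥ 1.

Base case: L_1 = 6, and 2·1^2 + 2·1 + 2 = 6.
Assume L_k = 2k^2 + 2k + 2.
Then L_{k+1} = L_k + (4k + 4) = (2k^2 + 2k + 2) + (4k + 4) = 2k^2 + 6k + 6,
and 2·(k+1)^2 + 2·(k+1) + 2 = 2k^2 + 6k + 6.
By induction, L_n = 2n^2 + 2n + 2 for all n ≥ 1.

L_n = 2n^2 + 2n + 2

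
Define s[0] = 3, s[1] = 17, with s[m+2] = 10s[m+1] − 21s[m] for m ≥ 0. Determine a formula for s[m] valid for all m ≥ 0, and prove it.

Claim: s[m] = 3^m + 2·7^m.

Base cases: s[0] = 3 and 3^0 + 2·7^0 = 3; s[1] = 17 and 3^1 + 2·7^1 = 17.
Assume s[j] = 3^j + 2·7^j for all 0 ≤ j ≤ r, where r ≥ 1.
Then s[r+1] = 10s[r] − 21s[r−1] = 10·(3^r + 2·7^r) − 21·(3^{r−1} + 2·7^{r−1}) = (10·3 − 21)3^{r−1} + 2·(10·7 − 21)7^{r−1} = 9·3^{r−1} + 98·7^{r−1} = 3^{r+1} + 2·7^{r+1}.
So the formula holds for r+1, and by strong induction s[m] = 3^m + 2·7^m for all m ≥ 0.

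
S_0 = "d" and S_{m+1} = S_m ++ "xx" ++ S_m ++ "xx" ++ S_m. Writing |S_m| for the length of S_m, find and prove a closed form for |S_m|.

Claim: |S_m| = 3^{m+1} − 2.

Base case: |S_0| = 1, and 3^{0+1} − 2 = 1.
Assume |S_k| = 3^{k+1} − 2.
Then |S_{k+1}| = 3|S_k| + 4 = 3(3^{k+1} − 2) + 4 = 3^{k+2} − 6 + 4 = 3^{k+2} − 2.
So the formula holds for k+1, and by induction |S_m| = 3^{m+1} − 2 for all m ≥ 0.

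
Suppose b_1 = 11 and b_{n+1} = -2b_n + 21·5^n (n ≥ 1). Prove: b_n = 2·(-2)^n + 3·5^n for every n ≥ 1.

Base case: b_1 = 11, and 2·(-2)^1 + 3·5^1 = -4 + 15 = 11.
Assume b_j = 2·(-2)^j + 3·5^j for some j ≥ 1.
Then b_{j+1} = -2b_j + 21·5^j = -2·(2·(-2)^j + 3·5^j) + 21·5^j = 2·(-2)^{j+1} − 6·5^j + 21·5^j = 2·(-2)^{j+1} + 15·5^j = 2·(-2)^{j+1} + 3·5^{j+1}.
By induction, b_n = 2·(-2)^n + 3·5^n for all n ≥ 1.

b_n = 2·(-2)^n + 3·5^n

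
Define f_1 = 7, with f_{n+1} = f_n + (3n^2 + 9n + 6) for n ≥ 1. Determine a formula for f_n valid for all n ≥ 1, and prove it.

Claim: f_n = n^3 + 3n^2 + 2n + 1.

Base case: f_1 = 7, and 1^3 + 3·1^2 + 2·1 + 1 = 7.
Assume f_m = m^3 + 3m^2 + 2m + 1.
Then f_{m+1} = f_m + (3m^2 + 9m + 6) = (m^3 + 3m^2 + 2m + 1) + (3m^2 + 9m + 6) = m^3 + 6m^2 + 11m + 7,
and (m+1)^3 + 3·(m+1)^2 + 2·(m+1) + 1 = m^3 + 6m^2 + 11m + 7.
By induction, f_n = n^3 + 3n^2 + 2n + 1 for all n ≥ 1.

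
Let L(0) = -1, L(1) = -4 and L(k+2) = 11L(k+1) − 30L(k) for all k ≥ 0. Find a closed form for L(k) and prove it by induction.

Claim: L(k) = 6^k − 2·5^k.

Base cases: L(0) = -1 and 6^0 − 2·5^0 = -1; L(1) = -4 and 6^1 − 2·5^1 = -4.
Assume L(i) = 6^i − 2·5^i for all 0 ≤ i ≤ j, where j ≥ 1.
Then L(j+1) = 11L(j) − 30L(j−1) = 11·(6^j − 2·5^j) − 30·(6^{j−1} − 2·5^{j−1}) = (11·6 − 30)6^{j−1} − 2·(11·5 − 30)5^{j−1} = 36·6^{j−1} − 50·5^{j−1} = 6^{j+1} − 2·5^{j+1}.
So the formula holds for j+1, and by strong induction L(k) = 6^k − 2·5^k for all k ≥ 0.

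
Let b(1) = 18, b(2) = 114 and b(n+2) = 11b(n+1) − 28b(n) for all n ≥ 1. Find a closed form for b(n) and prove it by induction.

Claim: b(n) = 4^n + 2·7^n.

Base cases: b(1) = 18 and 4^1 + 2·7^1 = 18; b(2) = 114 and 4^2 + 2·7^2 = 114.
Assume b(j) = 4^j + 2·7^j for all 1 ≤ j ≤ k, where k ≥ 2.
Then b(k+1) = 11b(k) − 28b(k−1) = 11·(4^k + 2·7^k) − 28·(4^{k−1} + 2·7^{k−1}) = (11·4 − 28)4^{k−1} + 2·(11·7 − 28)7^{k−1} = 16·4^{k−1} + 98·7^{k−1} = 4^{k+1} + 2·7^{k+1}.
So the formula holds for k+1, and by strong induction b(n) = 4^n + 2·7^n for all n ≥ 1.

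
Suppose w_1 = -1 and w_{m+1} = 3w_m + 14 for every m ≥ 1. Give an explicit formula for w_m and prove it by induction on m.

Claim: w_m = 2·3^m − 7.

Base case: w_1 = -1, and 2·3^1 − 7 = 6 − 7 = -1.
Assume w_r = 2·3^r − 7 for some r ≥ 1.
Then w_{r+1} = 3w_r + 14 = 3·(2·3^r − 7) + 14 = 6·3^r − 21 + 14 = 2·3^{r+1} − 7.
Hence w_m = 2·3^m − 7 for every m ≥ 1, by induction.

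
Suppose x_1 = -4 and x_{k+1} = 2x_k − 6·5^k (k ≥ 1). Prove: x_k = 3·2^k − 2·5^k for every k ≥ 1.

Base case: x_1 = -4, and 3·2^1 − 2·5^1 = 6 − 10 = -4.
Assume x_r = 3·2^r − 2·5^r for some r ≥ 1.
Then x_{r+1} = 2x_r − 6·5^r = 2·(3·2^r − 2·5^r) − 6·5^r = 3·2^{r+1} − 4·5^r − 6·5^r = 3·2^{r+1} − 10·5^r = 3·2^{r+1} − 2·5^{r+1}.
Hence x_k = 3·2^k − 2·5^k for every k ≥ 1, by induction.

x_k = 3·2^k − 2·5^k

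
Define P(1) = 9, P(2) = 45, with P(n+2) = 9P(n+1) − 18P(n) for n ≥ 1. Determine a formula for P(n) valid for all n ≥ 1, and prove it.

Claim: P(n) = 6^n + 3^n.

Base cases: P(1) = 9 and 6^1 + 3^1 = 9; P(2) = 45 and 6^2 + 3^2 = 45.
Assume P(j) = 6^j + 3^j for all 1 ≤ j ≤ r, where r ≥ 2.
Then P(r+1) = 9P(r) − 18P(r−1) = 9·(6^r + 3^r) − 18·(6^{r−1} + 3^{r−1}) = (9·6 − 18)6^{r−1} + (9·3 − 18)3^{r−1} = 36·6^{r−1} + 9·3^{r−1} = 6^{r+1} + 3^{r+1}.
This completes the inductive step, so P(n) = 6^n + 3^n for all n ≥ 1.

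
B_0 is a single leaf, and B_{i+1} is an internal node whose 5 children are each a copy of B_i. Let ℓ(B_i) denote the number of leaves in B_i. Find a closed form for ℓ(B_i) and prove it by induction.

Claim: ℓ(B_i) = 5^i.

Base case: ℓ(B_0) = 1, and 5^0 = 1.
Assume ℓ(B_m) = 5^m.
Then ℓ(B_{m+1}) = 5·ℓ(B_m) = 5·5^m = 5^{m+1}.
This completes the inductive step, so ℓ(B_i) = 5^i for all i ≥ 0.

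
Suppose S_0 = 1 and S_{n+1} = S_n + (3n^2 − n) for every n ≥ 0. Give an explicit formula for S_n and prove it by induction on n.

Claim: S_n = n^3 − 2n^2 + n + 1.

Base case: S_0 = 1, and 0^3 − 2·0^2 + 0 + 1 = 1.
Assume S_r = r^3 − 2r^2 + r + 1.
Then S_{r+1} = S_r + (3r^2 − r) = (r^3 − 2r^2 + r + 1) + (3r^2 − r) = r^3 + r^2 + 1,
and (r+1)^3 − 2·(r+1)^2 + (r+1) + 1 = r^3 + r^2 + 1.
This completes the inductive step, so S_n = n^3 − 2n^2 + n + 1 for all n ≥ 0.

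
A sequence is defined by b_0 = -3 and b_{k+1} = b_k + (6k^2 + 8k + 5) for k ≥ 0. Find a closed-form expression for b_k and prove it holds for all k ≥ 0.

Claim: b_k = 2k^3 + k^2 + 2k − 3.

Base case: b_0 = -3, and 2·0^3 + 0^2 + 2·0 − 3 = -3.
Assume b_j = 2j^3 + j^2 + 2j − 3.
Then b_{j+1} = b_j + (6j^2 + 8j + 5) = (2j^3 + j^2 + 2j − 3) + (6j^2 + 8j + 5) = 2j^3 + 7j^2 + 10j + 2,
and 2·(j+1)^3 + (j+1)^2 + 2·(j+1) − 3 = 2j^3 + 7j^2 + 10j + 2.
Hence b_k = 2k^3 + k^2 + 2k − 3 for every k ≥ 0, by induction.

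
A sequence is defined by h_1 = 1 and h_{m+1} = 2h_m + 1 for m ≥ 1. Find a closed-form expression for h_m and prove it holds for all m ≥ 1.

Claim: h_m = 2^m − 1.

Base case: h_1 = 1, and 2^1 − 1 = 2 − 1 = 1.
Assume h_k = 2^k − 1 for some k ≥ 1.
Then h_{k+1} = 2h_k + 1 = 2·(2^k − 1) + 1 = 2^{k+1} − 2 + 1 = 2^{k+1} − 1.
This completes the inductive step, so h_m = 2^m − 1 for all m ≥ 1.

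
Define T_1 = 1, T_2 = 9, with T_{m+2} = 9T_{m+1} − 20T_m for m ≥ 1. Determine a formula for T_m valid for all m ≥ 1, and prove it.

Claim: T_m = 5^m − 4^m.

Base cases: T_1 = 1 and 5^1 − 4^1 = 1; T_2 = 9 and 5^2 − 4^2 = 9.
Assume T_i = 5^i − 4^i for all 1 ≤ i ≤ j, where j ≥ 2.
Then T_{j+1} = 9T_j − 20T_{j−1} = 9·(5^j − 4^j) − 20·(5^{j−1} − 4^{j−1}) = (9·5 − 20)5^{j−1} − (9·4 − 20)4^{j−1} = 25·5^{j−1} − 16·4^{j−1} = 5^{j+1} − 4^{j+1}.
So the formula holds for j+1, and by strong induction T_m = 5^m − 4^m for all m ≥ 1.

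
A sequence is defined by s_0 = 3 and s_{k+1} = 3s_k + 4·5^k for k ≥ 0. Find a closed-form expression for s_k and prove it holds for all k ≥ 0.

Claim: s_k = 3^k + 2·5^k.

Base case: s_0 = 3, and 3^0 + 2·5^0 = 1 + 2 = 3.
Assume s_r = 3^r + 2·5^r for some r ≥ 0.
Then s_{r+1} = 3s_r + 4·5^r = 3·(3^r + 2·5^r) + 4·5^r = 3^{r+1} + 6·5^r + 4·5^r = 3^{r+1} + 10·5^r = 3^{r+1} + 2·5^{r+1}.
This completes the inductive step, so s_k = 3^k + 2·5^k for all k ≥ 0.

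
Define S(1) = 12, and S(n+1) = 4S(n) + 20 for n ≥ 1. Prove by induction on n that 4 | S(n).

Base case: S(1) = 12 = 4·3, so 4 | S(1).
Assume 4 | S(m), so S(m) = 4t for some integer t.
Then S(m+1) = 4S(m) + 20 = 4·(4t) + 20 = 4(4t + 5), so 4 | S(m+1).
This completes the inductive step, so 4 | S(n) for all n ≥ 1.

4 | S(n)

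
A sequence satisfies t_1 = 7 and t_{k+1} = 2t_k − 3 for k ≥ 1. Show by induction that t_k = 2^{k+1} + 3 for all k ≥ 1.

Base case: t_1 = 7, and 2^{1+1} + 3 = 4 + 3 = 7.
Assume t_j = 2^{j+1} + 3 for some j ≥ 1.
Then t_{j+1} = 2t_j − 3 = 2·(2^{j+1} + 3) − 3 = 2^{j+2} + 6 − 3 = 2^{j+2} + 3.
By induction, t_k = 2^{k+1} + 3 for all k ≥ 1.

t_k = 2^{k+1} + 3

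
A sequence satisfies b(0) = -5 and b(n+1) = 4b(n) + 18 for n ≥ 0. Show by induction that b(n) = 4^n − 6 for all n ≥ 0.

Base case: b(0) = -5, and 4^0 − 6 = 1 − 6 = -5.
Assume b(k) = 4^k − 6 for some k ≥ 0.
Then b(k+1) = 4b(k) + 18 = 4·(4^k − 6) + 18 = 4^{k+1} − 24 + 18 = 4^{k+1} − 6.
So the formula holds for k+1, and by induction b(n) = 4^n − 6 for all n ≥ 0.

b(n) = 4^n − 6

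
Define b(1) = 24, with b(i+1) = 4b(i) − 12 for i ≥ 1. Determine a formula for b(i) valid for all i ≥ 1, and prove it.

Claim: b(i) = 5·4^i + 4.

Base case: b(1) = 24, and 5·4^1 + 4 = 20 + 4 = 24.
Assume b(r) = 5·4^r + 4 for some r ≥ 1.
Then b(r+1) = 4b(r) − 12 = 4·(5·4^r + 4) − 12 = 20·4^r + 16 − 12 = 5·4^{r+1} + 4.
By induction, b(i) = 5·4^i + 4 for all i ≥ 1.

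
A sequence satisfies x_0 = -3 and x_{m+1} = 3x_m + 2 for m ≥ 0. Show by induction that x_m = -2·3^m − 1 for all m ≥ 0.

Base case: x_0 = -3, and -2·3^0 − 1 = -2 − 1 = -3.
Assume x_k = -2·3^k − 1 for some k ≥ 0.
Then x_{k+1} = 3x_k + 2 = 3·(-2·3^k − 1) + 2 = -6·3^k − 3 + 2 = -2·3^{k+1} − 1.
This completes the inductive step, so x_m = -2·3^m − 1 for all m ≥ 0.

x_m = -2·3^m − 1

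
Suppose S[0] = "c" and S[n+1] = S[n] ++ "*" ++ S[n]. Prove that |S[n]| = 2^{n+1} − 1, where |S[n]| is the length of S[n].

Base case: |S[0]| = 1, and 2^{0+1} − 1 = 1.
Assume |S[k]| = 2^{k+1} − 1.
Then |S[k+1]| = |S[k]| + 1 + |S[k]| = 2|S[k]| + 1 = 2(2^{k+1} − 1) + 1 = 2^{k+2} − 2 + 1 = 2^{k+2} − 1.
So the formula holds for k+1, and by induction |S[n]| = 2^{n+1} − 1 for all n ≥ 0.

|S[n]| = 2^{n+1} − 1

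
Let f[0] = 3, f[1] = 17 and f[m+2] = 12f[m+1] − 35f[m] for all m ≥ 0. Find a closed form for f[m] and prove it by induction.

Claim: f[m] = 2·5^m + 7^m.

Base cases: f[0] = 3 and 2·5^0 + 7^0 = 3; f[1] = 17 and 2·5^1 + 7^1 = 17.
Assume f[j] = 2·5^j + 7^j for all 0 ≤ j ≤ k, where k ≥ 1.
Then f[k+1] = 12f[k] − 35f[k−1] = 12·(2·5^k + 7^k) − 35·(2·5^{k−1} + 7^{k−1}) = 2·(12·5 − 35)5^{k−1} + (12·7 − 35)7^{k−1} = 50·5^{k−1} + 49·7^{k−1} = 2·5^{k+1} + 7^{k+1}.
By strong induction, f[m] = 2·5^m + 7^m for all m ≥ 0.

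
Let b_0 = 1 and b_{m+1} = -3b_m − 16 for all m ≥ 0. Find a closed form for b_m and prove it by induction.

Claim: b_m = 5·(-3)^m − 4.

Base case: b_0 = 1, and 5·(-3)^0 − 4 = 5 − 4 = 1.
Assume b_k = 5·(-3)^k − 4 for some k ≥ 0.
Then b_{k+1} = -3b_k − 16 = -3·(5·(-3)^k − 4) − 16 = -15·(-3)^k + 12 − 16 = 5·(-3)^{k+1} − 4.
So the formula holds for k+1, and by induction b_m = 5·(-3)^m − 4 for all m ≥ 0.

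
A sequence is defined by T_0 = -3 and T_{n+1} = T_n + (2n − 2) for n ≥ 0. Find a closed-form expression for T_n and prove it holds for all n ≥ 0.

Claim: T_n = n^2 − 3n − 3.

Base case: T_0 = -3, and 0^2 − 3·0 − 3 = -3.
Assume T_r = r^2 − 3r − 3.
Then T_{r+1} = T_r + (2r − 2) = (r^2 − 3r − 3) + (2r − 2) = r^2 − r − 5,
and (r+1)^2 − 3·(r+1) − 3 = r^2 − r − 5.
This completes the inductive step, so T_n = n^2 − 3n − 3 for all n ≥ 0.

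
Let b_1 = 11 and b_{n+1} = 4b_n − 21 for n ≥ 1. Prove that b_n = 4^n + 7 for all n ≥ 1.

Base case: b_1 = 11, and 4^1 + 7 = 4 + 7 = 11.
Assume b_r = 4^r + 7 for some r ≥ 1.
Then b_{r+1} = 4b_r − 21 = 4·(4^r + 7) − 21 = 4^{r+1} + 28 − 21 = 4^{r+1} + 7.
So the formula holds for r+1, and by induction b_n = 4^n + 7 for all n ≥ 1.

b_n = 4^n + 7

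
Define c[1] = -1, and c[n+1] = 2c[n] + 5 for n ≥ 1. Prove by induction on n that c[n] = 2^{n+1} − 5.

Base case: c[1] = -1, and 2^{1+1} − 5 = 4 − 5 = -1.
Assume c[m] = 2^{m+1} − 5 for some m ≥ 1.
Then c[m+1] = 2c[m] + 5 = 2·(2^{m+1} − 5) + 5 = 2^{m+2} − 10 + 5 = 2^{m+2} − 5.
Hence c[n] = 2^{n+1} − 5 for every n ≥ 1, by induction.

c[n] = 2^{n+1} − 5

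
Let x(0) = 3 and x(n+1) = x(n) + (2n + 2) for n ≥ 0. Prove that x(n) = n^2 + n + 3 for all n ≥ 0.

Base case: x(0) = 3, and 0^2 + 0 + 3 = 3.
Assume x(r) = r^2 + r + 3.
Then x(r+1) = x(r) + (2r + 2) = (r^2 + r + 3) + (2r + 2) = r^2 + 3r + 5,
and (r+1)^2 + (r+1) + 3 = r^2 + 3r + 5.
This completes the inductive step, so x(n) = n^2 + n + 3 for all n ≥ 0.

x(n) = n^2 + n + 3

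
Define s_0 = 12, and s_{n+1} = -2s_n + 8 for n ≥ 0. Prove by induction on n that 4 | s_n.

Base case: s_0 = 12 = 4·3, so 4 | s_0.
Assume 4 | s_k, so s_k = 4t for some integer t.
Then s_{k+1} = -2s_k + 8 = -2·(4t) + 8 = 4(-2t + 2), so 4 | s_{k+1}.
By induction, 4 | s_n for all n ≥ 0.

4 | s_n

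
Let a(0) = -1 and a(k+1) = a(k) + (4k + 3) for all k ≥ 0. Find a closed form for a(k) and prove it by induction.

Claim: a(k) = 2k^2 + k − 1.

Base case: a(0) = -1, and 2·0^2 + 0 − 1 = -1.
Assume a(m) = 2m^2 + m − 1.
Then a(m+1) = a(m) + (4m + 3) = (2m^2 + m − 1) + (4m + 3) = 2m^2 + 5m + 2,
and 2·(m+1)^2 + (m+1) − 1 = 2m^2 + 5m + 2.
By induction, a(k) = 2k^2 + k − 1 for all k ≥ 0.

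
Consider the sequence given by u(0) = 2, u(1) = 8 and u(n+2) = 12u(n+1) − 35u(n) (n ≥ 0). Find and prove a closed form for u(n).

Claim: u(n) = 3·5^n − 7^n.

Base cases: u(0) = 2 and 3·5^0 − 7^0 = 2; u(1) = 8 and 3·5^1 − 7^1 = 8.
Assume u(i) = 3·5^i − 7^i for all 0 ≤ i ≤ j, where j ≥ 1.
Then u(j+1) = 12u(j) − 35u(j−1) = 12·(3·5^j − 7^j) − 35·(3·5^{j−1} − 7^{j−1}) = 3·(12·5 − 35)5^{j−1} − (12·7 − 35)7^{j−1} = 75·5^{j−1} − 49·7^{j−1} = 3·5^{j+1} − 7^{j+1}.
Hence u(n) = 3·5^n − 7^n for every n ≥ 0, by strong induction.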